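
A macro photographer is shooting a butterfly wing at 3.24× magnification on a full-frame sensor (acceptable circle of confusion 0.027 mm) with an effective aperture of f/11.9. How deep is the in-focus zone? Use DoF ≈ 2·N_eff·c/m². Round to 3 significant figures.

0.0612 mm

At magnification m, DoF ≈ 2·N_eff·c/m² = 2 × 11.9 × 0.027 / 3.24² = 0.6426 / 10.5 ≈ 0.0612 mm.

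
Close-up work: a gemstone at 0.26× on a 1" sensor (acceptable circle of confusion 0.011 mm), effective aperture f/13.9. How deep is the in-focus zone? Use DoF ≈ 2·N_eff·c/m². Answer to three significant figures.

At magnification m, DoF ≈ 2·N_eff·c/m² = 2 × 13.9 × 0.011 / 0.26² = 0.3058 / 0.0676 ≈ 4.52 mm.

4.52 mm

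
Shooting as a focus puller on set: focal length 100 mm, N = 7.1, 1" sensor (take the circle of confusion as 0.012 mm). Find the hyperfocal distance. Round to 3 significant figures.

117 m

Hyperfocal distance H = f²/(N·c) + f = 100²/(7.1 × 0.012) + 100 = 10000/0.0852 + 100 ≈ 117470.9 mm ≈ 117 m.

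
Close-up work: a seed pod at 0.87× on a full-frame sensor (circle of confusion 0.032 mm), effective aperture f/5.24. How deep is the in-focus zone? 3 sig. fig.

0.443 mm

At magnification m, DoF ≈ 2·N_eff·c/m² = 2 × 5.24 × 0.032 / 0.87² = 0.3354 / 0.7569 ≈ 0.443 mm.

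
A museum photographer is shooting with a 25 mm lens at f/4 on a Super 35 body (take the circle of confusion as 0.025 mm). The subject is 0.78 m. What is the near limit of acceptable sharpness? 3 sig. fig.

Hyperfocal distance H = f²/(N·c) + f = 25²/(4 × 0.025) + 25 = 625/0.1 + 25 ≈ 6275.0 mm ≈ 6.275 m.
Near limit Dn = s·(H − f)/(H + s − 2f) = 780 × (6275.0 − 25) / (6275.0 + 780 − 2 × 25) = 780 × 6250.0 / 7005.0 ≈ 695.93 mm ≈ 0.696 m.

0.696 m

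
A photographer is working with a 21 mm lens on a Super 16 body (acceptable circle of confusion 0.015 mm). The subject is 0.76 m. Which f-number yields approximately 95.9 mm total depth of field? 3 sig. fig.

f/2.50

Write h = H − f = f²/(N·c). The thin-lens limits are Dn = s·h/(h + (s−f)) and Df = s·h/(h − (s−f)), so DoF = Df − Dn = 2·s·(s−f)·h / (h² − (s−f)²).
That is a quadratic in h: DoF·h² − 2·s·(s−f)·h − DoF·(s−f)² = 0 ⇒ h = (s−f)·(s + √(s² + DoF²)) / DoF = 739 × (760 + √(760² + 95.9²)) / 95.9 = 739 × (760 + 766.027) / 95.9 ≈ 11759 mm.
Then N = f²/(c·h) = 21² / (0.015 × 11759) = 441 / 176.39 ≈ 2.50.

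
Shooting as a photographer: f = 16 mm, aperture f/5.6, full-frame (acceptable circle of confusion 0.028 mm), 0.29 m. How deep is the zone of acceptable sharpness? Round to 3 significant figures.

Hyperfocal distance H = f²/(N·c) + f = 16²/(5.6 × 0.028) + 16 = 256/0.1568 + 16 ≈ 1648.7 mm ≈ 1.649 m.
Near limit Dn = s·(H − f)/(H + s − 2f) = 290 × (1648.7 − 16) / (1648.7 + 290 − 2 × 16) = 290 × 1632.7 / 1906.7 ≈ 248.32 mm.
Far limit Df = s·(H − f)/(H − s) = 290 × (1648.7 − 16) / (1648.7 − 290) = 290 × 1632.7 / 1358.7 ≈ 348.48 mm.
Depth of field = Df − Dn = 348.48 − 248.32 ≈ 100.16 mm.

100 mm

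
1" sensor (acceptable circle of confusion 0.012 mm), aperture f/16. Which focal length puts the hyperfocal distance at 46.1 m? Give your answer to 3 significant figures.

94.0 mm

From H = f²/(N·c) + f, with f ≪ H: f ≈ √(H·N·c) = √(46100 × 16 × 0.012) = √8851.2 ≈ 94.08 mm.
Exact: f² + N·c·f − N·c·H = 0 ⇒ f = (−N·c + √((N·c)² + 4·N·c·H))/2 = (−0.192 + √35405)/2 ≈ 93.985 mm ≈ 94.0 mm.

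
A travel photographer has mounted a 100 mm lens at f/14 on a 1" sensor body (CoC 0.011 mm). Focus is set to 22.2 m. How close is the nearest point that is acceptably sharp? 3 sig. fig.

16.6 m

Hyperfocal distance H = f²/(N·c) + f = 100²/(14 × 0.011) + 100 = 10000/0.154 + 100 ≈ 65035.1 mm ≈ 65.04 m.
Near limit Dn = s·(H − f)/(H + s − 2f) = 22200 × (65035.1 − 100) / (65035.1 + 22200 − 2 × 100) = 22200 × 64935.1 / 87035.1 ≈ 16563 mm ≈ 16.6 m.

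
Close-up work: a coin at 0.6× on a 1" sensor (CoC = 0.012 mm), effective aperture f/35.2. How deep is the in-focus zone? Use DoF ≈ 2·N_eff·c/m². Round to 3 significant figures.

2.35 mm

At magnification m, DoF ≈ 2·N_eff·c/m² = 2 × 35.2 × 0.012 / 0.6² = 0.8448 / 0.36 ≈ 2.35 mm.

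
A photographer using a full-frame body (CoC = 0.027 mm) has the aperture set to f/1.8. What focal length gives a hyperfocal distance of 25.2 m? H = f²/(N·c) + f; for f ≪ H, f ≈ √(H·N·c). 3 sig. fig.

35.0 mm

From H = f²/(N·c) + f, with f ≪ H: f ≈ √(H·N·c) = √(25200 × 1.8 × 0.027) = √1224.7 ≈ 35.00 mm.
The +f correction barely moves this — solving exactly, f² + N·c·f − N·c·H = 0 ⇒ f = (−N·c + √((N·c)² + 4·N·c·H))/2 = (−0.0486 + √4898.9)/2 ≈ 34.972 mm, so f ≈ 35.0 mm.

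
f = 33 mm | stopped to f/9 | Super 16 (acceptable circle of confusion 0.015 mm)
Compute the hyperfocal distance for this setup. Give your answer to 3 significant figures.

Hyperfocal distance H = f²/(N·c) + f = 33²/(9 × 0.015) + 33 = 1089/0.135 + 33 ≈ 8099.7 mm ≈ 8.10 m.

8.10 m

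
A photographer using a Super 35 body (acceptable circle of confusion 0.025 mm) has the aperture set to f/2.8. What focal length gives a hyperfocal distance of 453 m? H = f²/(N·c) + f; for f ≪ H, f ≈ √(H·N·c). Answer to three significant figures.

From H = f²/(N·c) + f, with f ≪ H: f ≈ √(H·N·c) = √(453000 × 2.8 × 0.025) = √31710 ≈ 178.1 mm.
The +f correction barely moves this — solving exactly, f² + N·c·f − N·c·H = 0 ⇒ f = (−N·c + √((N·c)² + 4·N·c·H))/2 = (−0.07 + √126840)/2 ≈ 178.04 mm, so f ≈ 178 mm.

178 mm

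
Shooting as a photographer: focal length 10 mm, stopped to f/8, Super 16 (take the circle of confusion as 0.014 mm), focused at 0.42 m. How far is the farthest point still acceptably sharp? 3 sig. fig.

0.777 m

Hyperfocal distance H = f²/(N·c) + f = 10²/(8 × 0.014) + 10 = 100/0.112 + 10 ≈ 902.9 mm ≈ 0.903 m.
Far limit Df = s·(H − f)/(H − s) = 420 × (902.9 − 10) / (902.9 − 420) = 420 × 892.9 / 482.9 ≈ 776.63 mm ≈ 0.777 m.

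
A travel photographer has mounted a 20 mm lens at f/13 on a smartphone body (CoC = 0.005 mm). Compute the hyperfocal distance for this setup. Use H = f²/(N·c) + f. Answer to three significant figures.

Hyperfocal distance H = f²/(N·c) + f = 20²/(13 × 0.005) + 20 = 400/0.065 + 20 ≈ 6173.8 mm ≈ 6.17 m.

6.17 m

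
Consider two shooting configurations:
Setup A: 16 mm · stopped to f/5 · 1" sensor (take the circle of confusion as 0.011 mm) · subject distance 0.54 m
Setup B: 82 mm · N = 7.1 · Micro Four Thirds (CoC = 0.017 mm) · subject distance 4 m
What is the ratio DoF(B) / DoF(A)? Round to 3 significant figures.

4.59

Setup A: H = 16²/(5×0.011) + 16 ≈ 4670.5 mm; DoF = Df − Dn = 608.50 − 485.36 ≈ 123.14 mm.
Setup B: H = 82²/(7.1×0.017) + 82 ≈ 55790.4 mm; DoF = Df − Dn = 4302.60 − 3737.16 ≈ 565.44 mm.
Ratio = 565.44 / 123.14 ≈ 4.59.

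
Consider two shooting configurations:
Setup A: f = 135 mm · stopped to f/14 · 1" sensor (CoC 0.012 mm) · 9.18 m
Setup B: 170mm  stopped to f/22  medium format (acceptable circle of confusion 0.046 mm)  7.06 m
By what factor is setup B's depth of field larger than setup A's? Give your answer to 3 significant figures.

2.35

Setup A: H = 135²/(14×0.012) + 135 ≈ 108617.1 mm; DoF = Df − Dn = 10015.0 − 8473.5 ≈ 1541.5 mm.
Setup B: H = 170²/(22×0.046) + 170 ≈ 28727.3 mm; DoF = Df − Dn = 9305.0 − 5687.7 ≈ 3617.3 mm.
Ratio = 3617.3 / 1541.5 ≈ 2.35.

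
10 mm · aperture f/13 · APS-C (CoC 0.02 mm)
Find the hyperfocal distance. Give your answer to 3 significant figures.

395 mm

Hyperfocal distance H = f²/(N·c) + f = 10²/(13 × 0.02) + 10 = 100/0.26 + 10 ≈ 394.6 mm ≈ 0.395 m.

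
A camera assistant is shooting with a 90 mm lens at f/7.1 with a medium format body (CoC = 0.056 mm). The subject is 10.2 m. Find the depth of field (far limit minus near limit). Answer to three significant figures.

13.4 m

Hyperfocal distance H = f²/(N·c) + f = 90²/(7.1 × 0.056) + 90 = 8100/0.3976 + 90 ≈ 20462.2 mm ≈ 20.46 m.
Near limit Dn = s·(H − f)/(H + s − 2f) = 10200 × (20462.2 − 90) / (20462.2 + 10200 − 2 × 90) = 10200 × 20372.2 / 30482.2 ≈ 6817 mm.
Far limit Df = s·(H − f)/(H − s) = 10200 × (20462.2 − 90) / (20462.2 − 10200) = 10200 × 20372.2 / 10262.2 ≈ 20249 mm.
Depth of field = Df − Dn = 20249 − 6817 ≈ 13432 mm ≈ 13.4 m.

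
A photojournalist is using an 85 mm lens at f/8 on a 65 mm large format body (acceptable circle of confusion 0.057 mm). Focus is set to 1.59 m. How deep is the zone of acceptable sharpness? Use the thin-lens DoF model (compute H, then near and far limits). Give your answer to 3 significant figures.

305 mm

Hyperfocal distance H = f²/(N·c) + f = 85²/(8 × 0.057) + 85 = 7225/0.456 + 85 ≈ 15929.3 mm ≈ 15.93 m.
Near limit Dn = s·(H − f)/(H + s − 2f) = 1590 × (15929.3 − 85) / (15929.3 + 1590 − 2 × 85) = 1590 × 15844.3 / 17349.3 ≈ 1452.07 mm.
Far limit Df = s·(H − f)/(H − s) = 1590 × (15929.3 − 85) / (15929.3 − 1590) = 1590 × 15844.3 / 14339.3 ≈ 1756.88 mm.
Depth of field = Df − Dn = 1756.88 − 1452.07 ≈ 304.81 mm.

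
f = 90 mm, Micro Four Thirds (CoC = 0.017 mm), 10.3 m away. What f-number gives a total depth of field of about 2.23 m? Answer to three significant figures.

f/4.99

Write h = H − f = f²/(N·c). The thin-lens limits are Dn = s·h/(h + (s−f)) and Df = s·h/(h − (s−f)), so DoF = Df − Dn = 2·s·(s−f)·h / (h² − (s−f)²).
That is a quadratic in h: DoF·h² − 2·s·(s−f)·h − DoF·(s−f)² = 0 ⇒ h = (s−f)·(s + √(s² + DoF²)) / DoF = 10210 × (10300 + √(10300² + 2230²)) / 2230 = 10210 × (10300 + 10538.6) / 2230 ≈ 95409 mm.
Then N = f²/(c·h) = 90² / (0.017 × 95409) = 8100 / 1622.0 ≈ 4.99.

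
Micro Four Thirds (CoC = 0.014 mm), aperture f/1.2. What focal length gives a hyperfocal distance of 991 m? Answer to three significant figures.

129 mm

From H = f²/(N·c) + f, with f ≪ H: f ≈ √(H·N·c) = √(991000 × 1.2 × 0.014) = √16649 ≈ 129.0 mm.
The +f correction barely moves this — solving exactly, f² + N·c·f − N·c·H = 0 ⇒ f = (−N·c + √((N·c)² + 4·N·c·H))/2 = (−0.0168 + √66595)/2 ≈ 129.02 mm, so f ≈ 129 mm.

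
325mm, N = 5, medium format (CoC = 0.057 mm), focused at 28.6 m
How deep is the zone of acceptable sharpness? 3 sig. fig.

4.39 m

Hyperfocal distance H = f²/(N·c) + f = 325²/(5 × 0.057) + 325 = 105625/0.285 + 325 ≈ 370939.0 mm ≈ 370.9 m.
Near limit Dn = s·(H − f)/(H + s − 2f) = 28600 × (370939.0 − 325) / (370939.0 + 28600 − 2 × 325) = 28600 × 370614.0 / 398889.0 ≈ 26572.7 mm.
Far limit Df = s·(H − f)/(H − s) = 28600 × (370939.0 − 325) / (370939.0 − 28600) = 28600 × 370614.0 / 342339.0 ≈ 30962.2 mm.
Depth of field = Df − Dn = 30962.2 − 26572.7 ≈ 4389.5 mm ≈ 4.39 m.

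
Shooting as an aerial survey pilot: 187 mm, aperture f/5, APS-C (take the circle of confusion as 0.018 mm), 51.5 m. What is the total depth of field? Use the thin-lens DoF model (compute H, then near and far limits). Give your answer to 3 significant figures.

Hyperfocal distance H = f²/(N·c) + f = 187²/(5 × 0.018) + 187 = 34969/0.09 + 187 ≈ 388731.4 mm ≈ 388.7 m.
Near limit Dn = s·(H − f)/(H + s − 2f) = 51500 × (388731.4 − 187) / (388731.4 + 51500 − 2 × 187) = 51500 × 388544.4 / 439857.4 ≈ 45492 mm.
Far limit Df = s·(H − f)/(H − s) = 51500 × (388731.4 − 187) / (388731.4 − 51500) = 51500 × 388544.4 / 337231.4 ≈ 59336 mm.
Depth of field = Df − Dn = 59336 − 45492 ≈ 13844 mm ≈ 13.8 m.

13.8 m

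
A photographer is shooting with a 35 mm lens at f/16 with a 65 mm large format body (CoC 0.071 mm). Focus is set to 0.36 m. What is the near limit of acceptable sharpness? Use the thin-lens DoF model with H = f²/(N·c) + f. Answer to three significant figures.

Hyperfocal distance H = f²/(N·c) + f = 35²/(16 × 0.071) + 35 = 1225/1.136 + 35 ≈ 1113.3 mm ≈ 1.113 m.
Near limit Dn = s·(H − f)/(H + s − 2f) = 360 × (1113.3 − 35) / (1113.3 + 360 − 2 × 35) = 360 × 1078.3 / 1403.3 ≈ 276.63 mm.

277 mm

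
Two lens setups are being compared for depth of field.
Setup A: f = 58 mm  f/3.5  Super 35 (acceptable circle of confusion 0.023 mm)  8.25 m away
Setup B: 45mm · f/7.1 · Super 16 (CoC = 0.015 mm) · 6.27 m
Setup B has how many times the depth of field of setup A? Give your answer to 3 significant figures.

Setup A: H = 58²/(3.5×0.023) + 58 ≈ 41846.8 mm; DoF = Df − Dn = 10261.6 − 6897.8 ≈ 3363.8 mm.
Setup B: H = 45²/(7.1×0.015) + 45 ≈ 19059.1 mm; DoF = Df − Dn = 9321.9 − 4723.6 ≈ 4598.3 mm.
Ratio = 4598.3 / 3363.8 ≈ 1.37.

1.37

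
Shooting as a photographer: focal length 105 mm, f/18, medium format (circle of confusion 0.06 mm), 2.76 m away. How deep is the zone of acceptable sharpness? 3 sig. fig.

1.54 m

Hyperfocal distance H = f²/(N·c) + f = 105²/(18 × 0.06) + 105 = 11025/1.08 + 105 ≈ 10313.3 mm ≈ 10.31 m.
Near limit Dn = s·(H − f)/(H + s − 2f) = 2760 × (10313.3 − 105) / (10313.3 + 2760 − 2 × 105) = 2760 × 10208.3 / 12863.3 ≈ 2190.3 mm.
Far limit Df = s·(H − f)/(H − s) = 2760 × (10313.3 − 105) / (10313.3 − 2760) = 2760 × 10208.3 / 7553.3 ≈ 3730.1 mm.
Depth of field = Df − Dn = 3730.1 − 2190.3 ≈ 1539.8 mm ≈ 1.54 m.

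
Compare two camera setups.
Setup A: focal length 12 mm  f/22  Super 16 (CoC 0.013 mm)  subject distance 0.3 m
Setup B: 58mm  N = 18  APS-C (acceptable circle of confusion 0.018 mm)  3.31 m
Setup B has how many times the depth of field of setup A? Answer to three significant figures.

Setup A: H = 12²/(22×0.013) + 12 ≈ 515.5 mm; DoF = Df − Dn = 700.93 − 190.84 ≈ 510.09 mm.
Setup B: H = 58²/(18×0.018) + 58 ≈ 10440.7 mm; DoF = Df − Dn = 4819.5 − 2520.5 ≈ 2299.0 mm.
Ratio = 2299.0 / 510.09 ≈ 4.51.

4.51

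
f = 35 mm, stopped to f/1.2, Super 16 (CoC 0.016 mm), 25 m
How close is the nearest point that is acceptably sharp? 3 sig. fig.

Hyperfocal distance H = f²/(N·c) + f = 35²/(1.2 × 0.016) + 35 = 1225/0.0192 + 35 ≈ 63837.1 mm ≈ 63.84 m.
Near limit Dn = s·(H − f)/(H + s − 2f) = 25000 × (63837.1 − 35) / (63837.1 + 25000 − 2 × 35) = 25000 × 63802.1 / 88767.1 ≈ 17969 mm ≈ 18.0 m.

18.0 m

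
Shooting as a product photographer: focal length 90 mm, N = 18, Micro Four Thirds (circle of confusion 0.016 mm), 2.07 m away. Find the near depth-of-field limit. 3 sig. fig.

Hyperfocal distance H = f²/(N·c) + f = 90²/(18 × 0.016) + 90 = 8100/0.288 + 90 ≈ 28215.0 mm ≈ 28.21 m.
Near limit Dn = s·(H − f)/(H + s − 2f) = 2070 × (28215.0 − 90) / (28215.0 + 2070 − 2 × 90) = 2070 × 28125.0 / 30105.0 ≈ 1933.9 mm ≈ 1.93 m.

1.93 m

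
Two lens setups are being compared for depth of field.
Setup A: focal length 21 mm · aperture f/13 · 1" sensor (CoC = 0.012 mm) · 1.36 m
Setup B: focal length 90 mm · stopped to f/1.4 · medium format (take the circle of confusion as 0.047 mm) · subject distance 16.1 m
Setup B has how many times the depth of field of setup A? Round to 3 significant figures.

Setup A: H = 21²/(13×0.012) + 21 ≈ 2847.9 mm; DoF = Df − Dn = 2583.9 − 922.9 ≈ 1661.0 mm.
Setup B: H = 90²/(1.4×0.047) + 90 ≈ 123190.3 mm; DoF = Df − Dn = 18506.9 − 14247.1 ≈ 4259.8 mm.
Ratio = 4259.8 / 1661.0 ≈ 2.56.

2.56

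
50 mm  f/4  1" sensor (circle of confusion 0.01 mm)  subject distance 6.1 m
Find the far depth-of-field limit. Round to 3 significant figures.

Hyperfocal distance H = f²/(N·c) + f = 50²/(4 × 0.01) + 50 = 2500/0.04 + 50 ≈ 62550.0 mm ≈ 62.55 m.
Far limit Df = s·(H − f)/(H − s) = 6100 × (62550.0 − 50) / (62550.0 − 6100) = 6100 × 62500.0 / 56450.0 ≈ 6753.8 mm ≈ 6.75 m.

6.75 m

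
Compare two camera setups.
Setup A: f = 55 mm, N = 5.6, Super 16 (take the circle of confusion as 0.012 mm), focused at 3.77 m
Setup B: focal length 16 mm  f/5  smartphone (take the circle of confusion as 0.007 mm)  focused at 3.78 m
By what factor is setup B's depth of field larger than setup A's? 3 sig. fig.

8.45

Setup A: H = 55²/(5.6×0.012) + 55 ≈ 45069.9 mm; DoF = Df − Dn = 4109.12 − 3482.59 ≈ 626.53 mm.
Setup B: H = 16²/(5×0.007) + 16 ≈ 7330.3 mm; DoF = Df − Dn = 7787.5 − 2495.7 ≈ 5291.8 mm.
Ratio = 5291.8 / 626.53 ≈ 8.45.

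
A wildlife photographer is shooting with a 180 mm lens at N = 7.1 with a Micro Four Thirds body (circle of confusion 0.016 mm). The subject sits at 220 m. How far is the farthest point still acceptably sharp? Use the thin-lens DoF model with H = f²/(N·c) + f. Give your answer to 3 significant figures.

960 m

Hyperfocal distance H = f²/(N·c) + f = 180²/(7.1 × 0.016) + 180 = 32400/0.1136 + 180 ≈ 285391.3 mm ≈ 285.4 m.
Far limit Df = s·(H − f)/(H − s) = 220000 × (285391.3 − 180) / (285391.3 − 220000) = 220000 × 285211.3 / 65391.3 ≈ 959554 mm ≈ 960 m.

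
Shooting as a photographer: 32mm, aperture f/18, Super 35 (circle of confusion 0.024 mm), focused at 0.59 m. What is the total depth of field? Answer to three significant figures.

294 mm

Hyperfocal distance H = f²/(N·c) + f = 32²/(18 × 0.024) + 32 = 1024/0.432 + 32 ≈ 2402.4 mm ≈ 2.402 m.
Near limit Dn = s·(H − f)/(H + s − 2f) = 590 × (2402.4 − 32) / (2402.4 + 590 − 2 × 32) = 590 × 2370.4 / 2928.4 ≈ 477.58 mm.
Far limit Df = s·(H − f)/(H − s) = 590 × (2402.4 − 32) / (2402.4 − 590) = 590 × 2370.4 / 1812.4 ≈ 771.65 mm.
Depth of field = Df − Dn = 771.65 − 477.58 ≈ 294.07 mm.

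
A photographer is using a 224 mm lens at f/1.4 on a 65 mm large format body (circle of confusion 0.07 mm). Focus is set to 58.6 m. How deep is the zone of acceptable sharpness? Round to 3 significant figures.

13.5 m

Hyperfocal distance H = f²/(N·c) + f = 224²/(1.4 × 0.07) + 224 = 50176/0.098 + 224 ≈ 512224.0 mm ≈ 512.2 m.
Near limit Dn = s·(H − f)/(H + s − 2f) = 58600 × (512224.0 − 224) / (512224.0 + 58600 − 2 × 224) = 58600 × 512000.0 / 570376.0 ≈ 52602 mm.
Far limit Df = s·(H − f)/(H − s) = 58600 × (512224.0 − 224) / (512224.0 − 58600) = 58600 × 512000.0 / 453624.0 ≈ 66141 mm.
Depth of field = Df − Dn = 66141 − 52602 ≈ 13539 mm ≈ 13.5 m.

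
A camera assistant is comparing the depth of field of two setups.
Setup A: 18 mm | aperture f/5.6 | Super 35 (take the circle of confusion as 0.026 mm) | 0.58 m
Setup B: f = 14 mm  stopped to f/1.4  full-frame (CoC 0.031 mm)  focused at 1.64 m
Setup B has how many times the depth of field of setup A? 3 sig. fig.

Setup A: H = 18²/(5.6×0.026) + 18 ≈ 2243.3 mm; DoF = Df − Dn = 775.97 − 463.05 ≈ 312.92 mm.
Setup B: H = 14²/(1.4×0.031) + 14 ≈ 4530.1 mm; DoF = Df − Dn = 2562.7 − 1205.8 ≈ 1356.9 mm.
Ratio = 1356.9 / 312.92 ≈ 4.34.

4.34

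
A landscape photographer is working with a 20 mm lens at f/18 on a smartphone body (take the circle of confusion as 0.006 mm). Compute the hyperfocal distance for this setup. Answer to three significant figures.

Hyperfocal distance H = f²/(N·c) + f = 20²/(18 × 0.006) + 20 = 400/0.108 + 20 ≈ 3723.7 mm ≈ 3.72 m.

3.72 m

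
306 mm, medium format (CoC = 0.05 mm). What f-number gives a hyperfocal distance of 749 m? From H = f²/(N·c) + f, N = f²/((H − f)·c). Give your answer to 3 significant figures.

f/2.50

Rearrange H = f²/(N·c) + f for N: N = f² / ((H − f)·c).
N = 306² / ((749000 − 306) × 0.05) = 93636 / 37435 ≈ 2.50.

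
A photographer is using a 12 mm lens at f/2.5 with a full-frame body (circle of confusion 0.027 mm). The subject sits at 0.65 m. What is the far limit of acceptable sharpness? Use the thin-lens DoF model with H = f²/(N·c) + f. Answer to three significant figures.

Hyperfocal distance H = f²/(N·c) + f = 12²/(2.5 × 0.027) + 12 = 144/0.0675 + 12 ≈ 2145.3 mm ≈ 2.145 m.
Far limit Df = s·(H − f)/(H − s) = 650 × (2145.3 − 12) / (2145.3 − 650) = 650 × 2133.3 / 1495.3 ≈ 927.33 mm ≈ 0.927 m.

0.927 m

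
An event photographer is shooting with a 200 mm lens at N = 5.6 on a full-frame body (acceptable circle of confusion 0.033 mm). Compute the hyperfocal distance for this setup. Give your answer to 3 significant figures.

Hyperfocal distance H = f²/(N·c) + f = 200²/(5.6 × 0.033) + 200 = 40000/0.1848 + 200 ≈ 216650.2 mm ≈ 217 m.

217 m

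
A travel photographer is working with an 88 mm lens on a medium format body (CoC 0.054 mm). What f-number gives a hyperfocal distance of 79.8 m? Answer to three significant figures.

Rearrange H = f²/(N·c) + f for N: N = f² / ((H − f)·c).
N = 88² / ((79800 − 88) × 0.054) = 7744 / 4304 ≈ 1.80.

f/1.80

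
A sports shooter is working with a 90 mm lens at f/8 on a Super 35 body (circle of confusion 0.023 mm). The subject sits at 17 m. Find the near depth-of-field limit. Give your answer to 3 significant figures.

Hyperfocal distance H = f²/(N·c) + f = 90²/(8 × 0.023) + 90 = 8100/0.184 + 90 ≈ 44111.7 mm ≈ 44.11 m.
Near limit Dn = s·(H − f)/(H + s − 2f) = 17000 × (44111.7 − 90) / (44111.7 + 17000 − 2 × 90) = 17000 × 44021.7 / 60931.7 ≈ 12282 mm ≈ 12.3 m.

12.3 m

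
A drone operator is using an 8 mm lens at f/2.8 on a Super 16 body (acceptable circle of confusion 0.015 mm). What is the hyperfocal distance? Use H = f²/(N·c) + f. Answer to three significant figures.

1.53 m

Hyperfocal distance H = f²/(N·c) + f = 8²/(2.8 × 0.015) + 8 = 64/0.042 + 8 ≈ 1531.8 mm ≈ 1.53 m.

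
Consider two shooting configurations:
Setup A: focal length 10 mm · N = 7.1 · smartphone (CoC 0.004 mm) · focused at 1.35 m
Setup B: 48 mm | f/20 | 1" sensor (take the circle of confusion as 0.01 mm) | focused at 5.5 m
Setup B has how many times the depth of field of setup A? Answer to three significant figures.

Setup A: H = 10²/(7.1×0.004) + 10 ≈ 3531.1 mm; DoF = Df − Dn = 2179.4 − 977.9 ≈ 1201.5 mm.
Setup B: H = 48²/(20×0.01) + 48 ≈ 11568.0 mm; DoF = Df − Dn = 10441.7 − 3733.2 ≈ 6708.5 mm.
Ratio = 6708.5 / 1201.5 ≈ 5.58.

5.58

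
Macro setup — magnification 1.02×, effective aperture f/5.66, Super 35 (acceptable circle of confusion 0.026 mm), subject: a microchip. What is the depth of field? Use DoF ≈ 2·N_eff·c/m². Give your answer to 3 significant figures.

0.283 mm

At magnification m, DoF ≈ 2·N_eff·c/m² = 2 × 5.66 × 0.026 / 1.02² = 0.2943 / 1.04 ≈ 0.283 mm.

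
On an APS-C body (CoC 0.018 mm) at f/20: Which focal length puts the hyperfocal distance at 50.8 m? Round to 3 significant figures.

From H = f²/(N·c) + f, with f ≪ H: f ≈ √(H·N·c) = √(50800 × 20 × 0.018) = √18288 ≈ 135.2 mm.
The +f correction barely moves this — solving exactly, f² + N·c·f − N·c·H = 0 ⇒ f = (−N·c + √((N·c)² + 4·N·c·H))/2 = (−0.36 + √73152)/2 ≈ 135.05 mm, so f ≈ 135 mm.

135 mm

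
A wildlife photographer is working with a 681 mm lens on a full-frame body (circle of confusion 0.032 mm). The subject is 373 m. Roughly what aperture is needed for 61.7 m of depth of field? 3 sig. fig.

Write h = H − f = f²/(N·c). The thin-lens limits are Dn = s·h/(h + (s−f)) and Df = s·h/(h − (s−f)), so DoF = Df − Dn = 2·s·(s−f)·h / (h² − (s−f)²).
That is a quadratic in h: DoF·h² − 2·s·(s−f)·h − DoF·(s−f)² = 0 ⇒ h = (s−f)·(s + √(s² + DoF²)) / DoF = 372319 × (373000 + √(373000² + 61700²)) / 61700 = 372319 × (373000 + 378069) / 61700 ≈ 4532206 mm.
Then N = f²/(c·h) = 681² / (0.032 × 4532206) = 463761 / 145031 ≈ 3.20.

f/3.20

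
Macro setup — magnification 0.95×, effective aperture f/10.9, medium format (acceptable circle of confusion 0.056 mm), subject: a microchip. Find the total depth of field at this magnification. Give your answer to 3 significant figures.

At magnification m, DoF ≈ 2·N_eff·c/m² = 2 × 10.9 × 0.056 / 0.95² = 1.221 / 0.9025 ≈ 1.35 mm.

1.35 mm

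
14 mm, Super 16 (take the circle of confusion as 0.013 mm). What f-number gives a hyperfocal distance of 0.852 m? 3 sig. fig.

f/18

Rearrange H = f²/(N·c) + f for N: N = f² / ((H − f)·c).
N = 14² / ((852 − 14) × 0.013) = 196 / 10.89 ≈ 18.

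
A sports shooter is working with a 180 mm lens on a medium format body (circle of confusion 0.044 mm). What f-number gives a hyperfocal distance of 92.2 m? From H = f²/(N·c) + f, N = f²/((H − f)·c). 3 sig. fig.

f/8

Rearrange H = f²/(N·c) + f for N: N = f² / ((H − f)·c).
N = 180² / ((92200 − 180) × 0.044) = 32400 / 4049 ≈ 8.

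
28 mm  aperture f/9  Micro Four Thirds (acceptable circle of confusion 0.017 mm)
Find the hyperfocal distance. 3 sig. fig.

5.15 m

Hyperfocal distance H = f²/(N·c) + f = 28²/(9 × 0.017) + 28 = 784/0.153 + 28 ≈ 5152.2 mm ≈ 5.15 m.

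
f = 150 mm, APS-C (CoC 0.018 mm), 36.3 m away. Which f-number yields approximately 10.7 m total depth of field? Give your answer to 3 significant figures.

f/4.99

Write h = H − f = f²/(N·c). The thin-lens limits are Dn = s·h/(h + (s−f)) and Df = s·h/(h − (s−f)), so DoF = Df − Dn = 2·s·(s−f)·h / (h² − (s−f)²).
That is a quadratic in h: DoF·h² − 2·s·(s−f)·h − DoF·(s−f)² = 0 ⇒ h = (s−f)·(s + √(s² + DoF²)) / DoF = 36150 × (36300 + √(36300² + 10700²)) / 10700 = 36150 × (36300 + 37844.2) / 10700 ≈ 250496 mm.
Then N = f²/(c·h) = 150² / (0.018 × 250496) = 22500 / 4508.9 ≈ 4.99.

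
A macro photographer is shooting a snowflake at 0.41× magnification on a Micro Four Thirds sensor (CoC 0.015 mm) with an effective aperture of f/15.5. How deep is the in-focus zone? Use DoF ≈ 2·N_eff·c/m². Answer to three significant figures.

2.77 mm

At magnification m, DoF ≈ 2·N_eff·c/m² = 2 × 15.5 × 0.015 / 0.41² = 0.465 / 0.1681 ≈ 2.77 mm.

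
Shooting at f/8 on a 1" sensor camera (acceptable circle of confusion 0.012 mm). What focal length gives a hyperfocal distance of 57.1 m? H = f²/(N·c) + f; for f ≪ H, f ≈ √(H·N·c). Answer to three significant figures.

74.0 mm

From H = f²/(N·c) + f, with f ≪ H: f ≈ √(H·N·c) = √(57100 × 8 × 0.012) = √5481.6 ≈ 74.04 mm.
The +f correction barely moves this — solving exactly, f² + N·c·f − N·c·H = 0 ⇒ f = (−N·c + √((N·c)² + 4·N·c·H))/2 = (−0.096 + √21926)/2 ≈ 73.990 mm, so f ≈ 74.0 mm.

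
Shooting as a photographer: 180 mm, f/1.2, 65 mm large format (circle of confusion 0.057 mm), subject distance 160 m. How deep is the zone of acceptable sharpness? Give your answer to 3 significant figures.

Hyperfocal distance H = f²/(N·c) + f = 180²/(1.2 × 0.057) + 180 = 32400/0.0684 + 180 ≈ 473864.2 mm ≈ 473.9 m.
Near limit Dn = s·(H − f)/(H + s − 2f) = 160000 × (473864.2 − 180) / (473864.2 + 160000 − 2 × 180) = 160000 × 473684.2 / 633504.2 ≈ 119635 mm.
Far limit Df = s·(H − f)/(H − s) = 160000 × (473864.2 − 180) / (473864.2 − 160000) = 160000 × 473684.2 / 313864.2 ≈ 241472 mm.
Depth of field = Df − Dn = 241472 − 119635 ≈ 121837 mm ≈ 122 m.

122 m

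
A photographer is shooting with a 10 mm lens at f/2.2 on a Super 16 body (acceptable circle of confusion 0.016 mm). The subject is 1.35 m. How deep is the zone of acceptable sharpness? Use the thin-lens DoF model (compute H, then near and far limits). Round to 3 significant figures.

1.64 m

Hyperfocal distance H = f²/(N·c) + f = 10²/(2.2 × 0.016) + 10 = 100/0.0352 + 10 ≈ 2850.9 mm ≈ 2.851 m.
Near limit Dn = s·(H − f)/(H + s − 2f) = 1350 × (2850.9 − 10) / (2850.9 + 1350 − 2 × 10) = 1350 × 2840.9 / 4180.9 ≈ 917.3 mm.
Far limit Df = s·(H − f)/(H − s) = 1350 × (2850.9 − 10) / (2850.9 − 1350) = 1350 × 2840.9 / 1500.9 ≈ 2555.3 mm.
Depth of field = Df − Dn = 2555.3 − 917.3 ≈ 1638.0 mm ≈ 1.64 m.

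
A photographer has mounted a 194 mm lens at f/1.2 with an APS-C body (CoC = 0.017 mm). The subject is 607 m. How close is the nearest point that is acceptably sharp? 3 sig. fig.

Hyperfocal distance H = f²/(N·c) + f = 194²/(1.2 × 0.017) + 194 = 37636/0.0204 + 194 ≈ 1845096.0 mm ≈ 1845 m.
Near limit Dn = s·(H − f)/(H + s − 2f) = 607000 × (1845096.0 − 194) / (1845096.0 + 607000 − 2 × 194) = 607000 × 1844902.0 / 2451708.0 ≈ 456765 mm ≈ 457 m.

457 m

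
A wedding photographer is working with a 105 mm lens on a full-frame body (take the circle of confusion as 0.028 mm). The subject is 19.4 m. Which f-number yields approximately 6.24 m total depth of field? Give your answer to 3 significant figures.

Write h = H − f = f²/(N·c). The thin-lens limits are Dn = s·h/(h + (s−f)) and Df = s·h/(h − (s−f)), so DoF = Df − Dn = 2·s·(s−f)·h / (h² − (s−f)²).
That is a quadratic in h: DoF·h² − 2·s·(s−f)·h − DoF·(s−f)² = 0 ⇒ h = (s−f)·(s + √(s² + DoF²)) / DoF = 19295 × (19400 + √(19400² + 6240²)) / 6240 = 19295 × (19400 + 20378.9) / 6240 ≈ 123002 mm.
Then N = f²/(c·h) = 105² / (0.028 × 123002) = 11025 / 3444.1 ≈ 3.20.

f/3.20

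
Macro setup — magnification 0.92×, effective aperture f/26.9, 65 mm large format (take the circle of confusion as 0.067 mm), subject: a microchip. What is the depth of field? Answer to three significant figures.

At magnification m, DoF ≈ 2·N_eff·c/m² = 2 × 26.9 × 0.067 / 0.92² = 3.605 / 0.8464 ≈ 4.26 mm.

4.26 mm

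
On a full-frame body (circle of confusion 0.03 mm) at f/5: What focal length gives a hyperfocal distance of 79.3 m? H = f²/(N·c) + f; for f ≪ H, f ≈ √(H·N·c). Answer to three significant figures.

From H = f²/(N·c) + f, with f ≪ H: f ≈ √(H·N·c) = √(79300 × 5 × 0.03) = √11895 ≈ 109.1 mm.
The +f correction barely moves this — solving exactly, f² + N·c·f − N·c·H = 0 ⇒ f = (−N·c + √((N·c)² + 4·N·c·H))/2 = (−0.15 + √47580)/2 ≈ 108.99 mm, so f ≈ 109 mm.

109 mm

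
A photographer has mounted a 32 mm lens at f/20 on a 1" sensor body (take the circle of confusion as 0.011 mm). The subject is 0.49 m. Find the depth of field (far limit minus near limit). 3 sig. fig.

Hyperfocal distance H = f²/(N·c) + f = 32²/(20 × 0.011) + 32 = 1024/0.22 + 32 ≈ 4686.5 mm ≈ 4.687 m.
Near limit Dn = s·(H − f)/(H + s − 2f) = 490 × (4686.5 − 32) / (4686.5 + 490 − 2 × 32) = 490 × 4654.5 / 5112.5 ≈ 446.104 mm.
Far limit Df = s·(H − f)/(H − s) = 490 × (4686.5 − 32) / (4686.5 − 490) = 490 × 4654.5 / 4196.5 ≈ 543.477 mm.
Depth of field = Df − Dn = 543.477 − 446.104 ≈ 97.373 mm.

97.4 mm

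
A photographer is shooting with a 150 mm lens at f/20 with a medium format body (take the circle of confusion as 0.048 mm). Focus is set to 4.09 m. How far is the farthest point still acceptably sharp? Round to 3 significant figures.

Hyperfocal distance H = f²/(N·c) + f = 150²/(20 × 0.048) + 150 = 22500/0.96 + 150 ≈ 23587.5 mm ≈ 23.59 m.
Far limit Df = s·(H − f)/(H − s) = 4090 × (23587.5 − 150) / (23587.5 − 4090) = 4090 × 23437.5 / 19497.5 ≈ 4916.5 mm ≈ 4.92 m.

4.92 m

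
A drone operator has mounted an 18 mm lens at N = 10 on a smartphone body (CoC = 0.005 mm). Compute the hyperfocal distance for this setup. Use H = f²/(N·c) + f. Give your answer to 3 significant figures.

Hyperfocal distance H = f²/(N·c) + f = 18²/(10 × 0.005) + 18 = 324/0.05 + 18 ≈ 6498.0 mm ≈ 6.50 m.

6.50 m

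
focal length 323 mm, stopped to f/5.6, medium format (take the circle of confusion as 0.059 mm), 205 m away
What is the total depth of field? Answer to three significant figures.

Hyperfocal distance H = f²/(N·c) + f = 323²/(5.6 × 0.059) + 323 = 104329/0.3304 + 323 ≈ 316088.7 mm ≈ 316.1 m.
Near limit Dn = s·(H − f)/(H + s − 2f) = 205000 × (316088.7 − 323) / (316088.7 + 205000 − 2 × 323) = 205000 × 315765.7 / 520442.7 ≈ 124379 mm.
Far limit Df = s·(H − f)/(H − s) = 205000 × (316088.7 − 323) / (316088.7 − 205000) = 205000 × 315765.7 / 111088.7 ≈ 582705 mm.
Depth of field = Df − Dn = 582705 − 124379 ≈ 458326 mm ≈ 458 m.

458 m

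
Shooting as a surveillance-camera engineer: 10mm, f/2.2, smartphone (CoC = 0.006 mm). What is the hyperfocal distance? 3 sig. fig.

Hyperfocal distance H = f²/(N·c) + f = 10²/(2.2 × 0.006) + 10 = 100/0.0132 + 10 ≈ 7585.8 mm ≈ 7.59 m.

7.59 m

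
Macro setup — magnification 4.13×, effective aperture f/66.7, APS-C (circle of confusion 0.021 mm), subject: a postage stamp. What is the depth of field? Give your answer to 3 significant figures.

0.164 mm

At magnification m, DoF ≈ 2·N_eff·c/m² = 2 × 66.7 × 0.021 / 4.13² = 2.801 / 17.06 ≈ 0.164 mm.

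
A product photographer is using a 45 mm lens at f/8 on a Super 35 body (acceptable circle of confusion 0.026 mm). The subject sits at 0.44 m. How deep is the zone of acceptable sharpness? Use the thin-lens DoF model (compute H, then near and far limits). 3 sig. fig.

Hyperfocal distance H = f²/(N·c) + f = 45²/(8 × 0.026) + 45 = 2025/0.208 + 45 ≈ 9780.6 mm ≈ 9.781 m.
Near limit Dn = s·(H − f)/(H + s − 2f) = 440 × (9780.6 − 45) / (9780.6 + 440 − 2 × 45) = 440 × 9735.6 / 10130.6 ≈ 422.844 mm.
Far limit Df = s·(H − f)/(H − s) = 440 × (9780.6 − 45) / (9780.6 − 440) = 440 × 9735.6 / 9340.6 ≈ 458.607 mm.
Depth of field = Df − Dn = 458.607 − 422.844 ≈ 35.763 mm.

35.8 mm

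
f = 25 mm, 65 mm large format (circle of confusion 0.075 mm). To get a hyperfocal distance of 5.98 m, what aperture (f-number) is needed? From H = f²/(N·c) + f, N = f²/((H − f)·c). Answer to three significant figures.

Rearrange H = f²/(N·c) + f for N: N = f² / ((H − f)·c).
N = 25² / ((5980 − 25) × 0.075) = 625 / 446.6 ≈ 1.40.

f/1.40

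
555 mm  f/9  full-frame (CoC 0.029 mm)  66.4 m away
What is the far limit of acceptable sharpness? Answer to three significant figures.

70.3 m

Hyperfocal distance H = f²/(N·c) + f = 555²/(9 × 0.029) + 555 = 308025/0.261 + 555 ≈ 1180727.4 mm ≈ 1181 m.
Far limit Df = s·(H − f)/(H − s) = 66400 × (1180727.4 − 555) / (1180727.4 − 66400) = 66400 × 1180172.4 / 1114327.4 ≈ 70324 mm ≈ 70.3 m.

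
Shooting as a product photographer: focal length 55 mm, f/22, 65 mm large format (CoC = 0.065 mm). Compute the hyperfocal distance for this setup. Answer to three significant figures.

2.17 m

Hyperfocal distance H = f²/(N·c) + f = 55²/(22 × 0.065) + 55 = 3025/1.43 + 55 ≈ 2170.4 mm ≈ 2.17 m.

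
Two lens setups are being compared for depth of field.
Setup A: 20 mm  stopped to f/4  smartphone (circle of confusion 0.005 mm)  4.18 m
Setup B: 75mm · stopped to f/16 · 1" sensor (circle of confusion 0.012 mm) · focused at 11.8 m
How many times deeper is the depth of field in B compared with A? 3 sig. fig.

Setup A: H = 20²/(4×0.005) + 20 ≈ 20020.0 mm; DoF = Df − Dn = 5277.8 − 3460.3 ≈ 1817.5 mm.
Setup B: H = 75²/(16×0.012) + 75 ≈ 29371.9 mm; DoF = Df − Dn = 19674 − 8427 ≈ 11247 mm.
Ratio = 11247 / 1817.5 ≈ 6.19.

6.19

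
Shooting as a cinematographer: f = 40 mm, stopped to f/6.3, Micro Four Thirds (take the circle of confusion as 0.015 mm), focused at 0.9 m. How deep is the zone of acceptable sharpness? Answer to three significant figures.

91.7 mm

Hyperfocal distance H = f²/(N·c) + f = 40²/(6.3 × 0.015) + 40 = 1600/0.0945 + 40 ≈ 16971.2 mm ≈ 16.97 m.
Near limit Dn = s·(H − f)/(H + s − 2f) = 900 × (16971.2 − 40) / (16971.2 + 900 − 2 × 40) = 900 × 16931.2 / 17791.2 ≈ 856.495 mm.
Far limit Df = s·(H − f)/(H − s) = 900 × (16971.2 − 40) / (16971.2 − 900) = 900 × 16931.2 / 16071.2 ≈ 948.161 mm.
Depth of field = Df − Dn = 948.161 − 856.495 ≈ 91.666 mm.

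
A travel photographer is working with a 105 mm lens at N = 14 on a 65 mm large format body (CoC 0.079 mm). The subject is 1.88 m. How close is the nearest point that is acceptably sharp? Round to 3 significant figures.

1.60 m

Hyperfocal distance H = f²/(N·c) + f = 105²/(14 × 0.079) + 105 = 11025/1.106 + 105 ≈ 10073.4 mm ≈ 10.07 m.
Near limit Dn = s·(H − f)/(H + s − 2f) = 1880 × (10073.4 − 105) / (10073.4 + 1880 − 2 × 105) = 1880 × 9968.4 / 11743.4 ≈ 1595.8 mm ≈ 1.60 m.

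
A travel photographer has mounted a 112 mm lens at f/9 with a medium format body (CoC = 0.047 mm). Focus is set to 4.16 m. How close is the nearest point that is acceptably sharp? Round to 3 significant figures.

Hyperfocal distance H = f²/(N·c) + f = 112²/(9 × 0.047) + 112 = 12544/0.423 + 112 ≈ 29766.8 mm ≈ 29.77 m.
Near limit Dn = s·(H − f)/(H + s − 2f) = 4160 × (29766.8 − 112) / (29766.8 + 4160 − 2 × 112) = 4160 × 29654.8 / 33702.8 ≈ 3660.3 mm ≈ 3.66 m.

3.66 m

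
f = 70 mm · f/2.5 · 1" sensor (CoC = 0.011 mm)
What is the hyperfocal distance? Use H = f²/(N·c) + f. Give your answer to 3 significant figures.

178 m

Hyperfocal distance H = f²/(N·c) + f = 70²/(2.5 × 0.011) + 70 = 4900/0.0275 + 70 ≈ 178251.8 mm ≈ 178 m.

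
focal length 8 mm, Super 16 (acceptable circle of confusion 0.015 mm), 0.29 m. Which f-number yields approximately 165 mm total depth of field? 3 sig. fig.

Write h = H − f = f²/(N·c). The thin-lens limits are Dn = s·h/(h + (s−f)) and Df = s·h/(h − (s−f)), so DoF = Df − Dn = 2·s·(s−f)·h / (h² − (s−f)²).
That is a quadratic in h: DoF·h² − 2·s·(s−f)·h − DoF·(s−f)² = 0 ⇒ h = (s−f)·(s + √(s² + DoF²)) / DoF = 282 × (290 + √(290² + 165²)) / 165 = 282 × (290 + 333.654) / 165 ≈ 1065.9 mm.
Then N = f²/(c·h) = 8² / (0.015 × 1065.9) = 64 / 15.988 ≈ 4.

f/4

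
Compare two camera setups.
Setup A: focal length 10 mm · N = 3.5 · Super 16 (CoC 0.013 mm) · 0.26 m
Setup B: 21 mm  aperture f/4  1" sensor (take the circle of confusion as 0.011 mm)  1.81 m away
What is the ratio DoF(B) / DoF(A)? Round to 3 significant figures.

11.1

Setup A: H = 10²/(3.5×0.013) + 10 ≈ 2207.8 mm; DoF = Df − Dn = 293.371 − 233.446 ≈ 59.925 mm.
Setup B: H = 21²/(4×0.011) + 21 ≈ 10043.7 mm; DoF = Df − Dn = 2203.27 − 1535.86 ≈ 667.41 mm.
Ratio = 667.41 / 59.925 ≈ 11.1.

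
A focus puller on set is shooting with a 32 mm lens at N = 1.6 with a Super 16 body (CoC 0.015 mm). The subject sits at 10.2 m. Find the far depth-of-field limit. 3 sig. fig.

13.4 m

Hyperfocal distance H = f²/(N·c) + f = 32²/(1.6 × 0.015) + 32 = 1024/0.024 + 32 ≈ 42698.7 mm ≈ 42.70 m.
Far limit Df = s·(H − f)/(H − s) = 10200 × (42698.7 − 32) / (42698.7 − 10200) = 10200 × 42666.7 / 32498.7 ≈ 13391 mm ≈ 13.4 m.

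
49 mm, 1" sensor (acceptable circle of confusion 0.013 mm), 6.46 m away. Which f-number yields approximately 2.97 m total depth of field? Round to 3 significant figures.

f/6.31

Write h = H − f = f²/(N·c). The thin-lens limits are Dn = s·h/(h + (s−f)) and Df = s·h/(h − (s−f)), so DoF = Df − Dn = 2·s·(s−f)·h / (h² − (s−f)²).
That is a quadratic in h: DoF·h² − 2·s·(s−f)·h − DoF·(s−f)² = 0 ⇒ h = (s−f)·(s + √(s² + DoF²)) / DoF = 6411 × (6460 + √(6460² + 2970²)) / 2970 = 6411 × (6460 + 7110.03) / 2970 ≈ 29292 mm.
Then N = f²/(c·h) = 49² / (0.013 × 29292) = 2401 / 380.80 ≈ 6.31.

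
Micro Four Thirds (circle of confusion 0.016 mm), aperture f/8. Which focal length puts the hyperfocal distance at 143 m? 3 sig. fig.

From H = f²/(N·c) + f, with f ≪ H: f ≈ √(H·N·c) = √(143000 × 8 × 0.016) = √18304 ≈ 135.3 mm.
The +f correction barely moves this — solving exactly, f² + N·c·f − N·c·H = 0 ⇒ f = (−N·c + √((N·c)² + 4·N·c·H))/2 = (−0.128 + √73216)/2 ≈ 135.23 mm, so f ≈ 135 mm.

135 mm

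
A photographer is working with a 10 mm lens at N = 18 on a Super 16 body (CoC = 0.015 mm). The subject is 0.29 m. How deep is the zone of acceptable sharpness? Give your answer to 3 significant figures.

Hyperfocal distance H = f²/(N·c) + f = 10²/(18 × 0.015) + 10 = 100/0.27 + 10 ≈ 380.4 mm ≈ 0.380 m.
Near limit Dn = s·(H − f)/(H + s − 2f) = 290 × (380.4 − 10) / (380.4 + 290 − 2 × 10) = 290 × 370.4 / 650.4 ≈ 165.1 mm.
Far limit Df = s·(H − f)/(H − s) = 290 × (380.4 − 10) / (380.4 − 290) = 290 × 370.4 / 90.4 ≈ 1188.5 mm.
Depth of field = Df − Dn = 1188.5 − 165.1 ≈ 1023.4 mm ≈ 1.02 m.

1.02 m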